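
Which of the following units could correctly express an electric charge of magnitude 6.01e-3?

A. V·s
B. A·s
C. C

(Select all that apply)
B, C

electric charge has SI base units: A * s

Checking each option against A * s:
  A. V·s: ✗ does not match
  B. A·s: ✓ matches
  C. C: ✓ matches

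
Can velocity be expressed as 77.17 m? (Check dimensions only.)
No

velocity has SI base units: m / s
m does NOT reduce to m / s; a valid unit for velocity would be e.g. m/s.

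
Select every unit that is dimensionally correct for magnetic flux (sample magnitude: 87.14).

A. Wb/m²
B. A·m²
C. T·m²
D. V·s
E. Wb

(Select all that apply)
C, D, E

magnetic flux has SI base units: kg * m^2 / (A * s^2)

Checking each option against kg * m^2 / (A * s^2):
  A. Wb/m²: ✗ does not match
  B. A·m²: ✗ does not match
  C. T·m²: ✓ matches
  D. V·s: ✓ matches
  E. Wb: ✓ matches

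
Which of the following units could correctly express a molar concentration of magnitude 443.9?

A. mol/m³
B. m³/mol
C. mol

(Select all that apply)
A

molar concentration has SI base units: mol / m^3

Checking each option against mol / m^3:
  A. mol/m³: ✓ matches
  B. m³/mol: ✗ does not match
  C. mol: ✗ does not match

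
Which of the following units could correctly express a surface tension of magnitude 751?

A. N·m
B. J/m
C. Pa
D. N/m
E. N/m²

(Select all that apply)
D

surface tension has SI base units: kg / s^2

Checking each option against kg / s^2:
  A. N·m: ✗ does not match
  B. J/m: ✗ does not match
  C. Pa: ✗ does not match
  D. N/m: ✓ matches
  E. N/m²: ✗ does not match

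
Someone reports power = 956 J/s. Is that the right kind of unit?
Yes

power has SI base units: kg * m^2 / s^3
J/s reduces to the same SI base units, so it is a valid unit for power.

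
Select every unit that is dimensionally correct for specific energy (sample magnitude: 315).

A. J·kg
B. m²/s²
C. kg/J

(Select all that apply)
B

specific energy has SI base units: m^2 / s^2

Checking each option against m^2 / s^2:
  A. J·kg: ✗ does not match
  B. m²/s²: ✓ matches
  C. kg/J: ✗ does not match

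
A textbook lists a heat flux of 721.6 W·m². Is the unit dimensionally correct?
No

heat flux has SI base units: kg / s^3
W·m² does NOT reduce to kg / s^3; a valid unit for heat flux would be e.g. W/m².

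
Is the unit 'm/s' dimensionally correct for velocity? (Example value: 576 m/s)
Yes

velocity has SI base units: m / s
m/s reduces to the same SI base units, so it is a valid unit for velocity.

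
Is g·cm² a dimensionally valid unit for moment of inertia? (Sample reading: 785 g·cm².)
Yes

moment of inertia has SI base units: kg * m^2
g·cm² reduces to the same SI base units, so it is a valid unit for moment of inertia.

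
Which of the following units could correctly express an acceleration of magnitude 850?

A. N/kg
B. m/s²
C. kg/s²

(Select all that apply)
A, B

acceleration has SI base units: m / s^2

Checking each option against m / s^2:
  A. N/kg: ✓ matches
  B. m/s²: ✓ matches
  C. kg/s²: ✗ does not match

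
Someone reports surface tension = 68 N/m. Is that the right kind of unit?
Yes

surface tension has SI base units: kg / s^2
N/m reduces to the same SI base units, so it is a valid unit for surface tension.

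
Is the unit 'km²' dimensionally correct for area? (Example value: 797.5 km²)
Yes

area has SI base units: m^2
km² reduces to the same SI base units, so it is a valid unit for area.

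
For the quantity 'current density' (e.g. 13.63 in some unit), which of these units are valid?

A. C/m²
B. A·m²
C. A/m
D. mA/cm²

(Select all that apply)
D

current density has SI base units: A / m^2

Checking each option against A / m^2:
  A. C/m²: ✗ does not match
  B. A·m²: ✗ does not match
  C. A/m: ✗ does not match
  D. mA/cm²: ✓ matches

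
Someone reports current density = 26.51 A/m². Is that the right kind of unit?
Yes

current density has SI base units: A / m^2
A/m² reduces to the same SI base units, so it is a valid unit for current density.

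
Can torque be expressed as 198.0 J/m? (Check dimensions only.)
No

torque has SI base units: kg * m^2 / s^2
J/m does NOT reduce to kg * m^2 / s^2; a valid unit for torque would be e.g. N·m.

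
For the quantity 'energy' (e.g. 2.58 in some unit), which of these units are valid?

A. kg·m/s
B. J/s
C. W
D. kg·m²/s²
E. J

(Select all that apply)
D, E

energy has SI base units: kg * m^2 / s^2

Checking each option against kg * m^2 / s^2:
  A. kg·m/s: ✗ does not match
  B. J/s: ✗ does not match
  C. W: ✗ does not match
  D. kg·m²/s²: ✓ matches
  E. J: ✓ matches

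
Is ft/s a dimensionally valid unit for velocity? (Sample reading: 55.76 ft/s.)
Yes

velocity has SI base units: m / s
ft/s reduces to the same SI base units, so it is a valid unit for velocity.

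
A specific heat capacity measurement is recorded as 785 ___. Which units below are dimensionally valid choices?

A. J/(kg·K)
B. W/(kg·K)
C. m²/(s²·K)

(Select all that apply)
A, C

specific heat capacity has SI base units: m^2 / (s^2 * K)

Checking each option against m^2 / (s^2 * K):
  A. J/(kg·K): ✓ matches
  B. W/(kg·K): ✗ does not match
  C. m²/(s²·K): ✓ matches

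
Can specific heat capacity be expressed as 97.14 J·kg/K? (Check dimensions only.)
No

specific heat capacity has SI base units: m^2 / (s^2 * K)
J·kg/K does NOT reduce to m^2 / (s^2 * K); a valid unit for specific heat capacity would be e.g. J/(kg·K).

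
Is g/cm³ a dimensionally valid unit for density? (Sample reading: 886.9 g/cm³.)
Yes

density has SI base units: kg / m^3
g/cm³ reduces to the same SI base units, so it is a valid unit for density.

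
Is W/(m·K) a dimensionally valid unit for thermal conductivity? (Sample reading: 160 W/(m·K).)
Yes

thermal conductivity has SI base units: kg * m / (s^3 * K)
W/(m·K) reduces to the same SI base units, so it is a valid unit for thermal conductivity.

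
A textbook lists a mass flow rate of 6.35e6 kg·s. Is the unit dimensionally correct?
No

mass flow rate has SI base units: kg / s
kg·s does NOT reduce to kg / s; a valid unit for mass flow rate would be e.g. kg/s.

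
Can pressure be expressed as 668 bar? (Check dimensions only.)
Yes

pressure has SI base units: kg / (m * s^2)
bar reduces to the same SI base units, so it is a valid unit for pressure.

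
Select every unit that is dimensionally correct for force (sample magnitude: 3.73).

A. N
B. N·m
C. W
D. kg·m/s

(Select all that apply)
A

force has SI base units: kg * m / s^2

Checking each option against kg * m / s^2:
  A. N: ✓ matches
  B. N·m: ✗ does not match
  C. W: ✗ does not match
  D. kg·m/s: ✗ does not match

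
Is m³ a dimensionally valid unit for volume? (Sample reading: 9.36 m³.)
Yes

volume has SI base units: m^3
m³ reduces to the same SI base units, so it is a valid unit for volume.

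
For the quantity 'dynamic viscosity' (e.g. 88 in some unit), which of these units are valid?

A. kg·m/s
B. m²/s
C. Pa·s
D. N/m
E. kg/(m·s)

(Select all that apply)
C, E

dynamic viscosity has SI base units: kg / (m * s)

Checking each option against kg / (m * s):
  A. kg·m/s: ✗ does not match
  B. m²/s: ✗ does not match
  C. Pa·s: ✓ matches
  D. N/m: ✗ does not match
  E. kg/(m·s): ✓ matches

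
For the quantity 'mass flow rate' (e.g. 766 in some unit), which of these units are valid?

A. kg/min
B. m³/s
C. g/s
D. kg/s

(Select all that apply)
A, C, D

mass flow rate has SI base units: kg / s

Checking each option against kg / s:
  A. kg/min: ✓ matches
  B. m³/s: ✗ does not match
  C. g/s: ✓ matches
  D. kg/s: ✓ matches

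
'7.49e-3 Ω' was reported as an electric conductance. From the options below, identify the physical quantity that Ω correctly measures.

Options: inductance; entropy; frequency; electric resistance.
electric resistance

electric conductance should have units dimensionally equivalent to A^2 * s^3 / (kg * m^2) (e.g. S).
The given unit 'Ω' reduces to kg * m^2 / (A^2 * s^3). Of the listed options, that is the dimensionality of electric resistance.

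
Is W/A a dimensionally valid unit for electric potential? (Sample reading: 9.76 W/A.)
Yes

electric potential has SI base units: kg * m^2 / (A * s^3)
W/A reduces to the same SI base units, so it is a valid unit for electric potential.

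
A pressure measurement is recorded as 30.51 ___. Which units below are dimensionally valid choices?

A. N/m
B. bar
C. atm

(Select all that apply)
B, C

pressure has SI base units: kg / (m * s^2)

Checking each option against kg / (m * s^2):
  A. N/m: ✗ does not match
  B. bar: ✓ matches
  C. atm: ✓ matches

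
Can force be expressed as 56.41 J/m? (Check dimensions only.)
Yes

force has SI base units: kg * m / s^2
J/m reduces to the same SI base units, so it is a valid unit for force.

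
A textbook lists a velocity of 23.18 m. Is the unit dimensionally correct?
No

velocity has SI base units: m / s
m does NOT reduce to m / s; a valid unit for velocity would be e.g. m/s.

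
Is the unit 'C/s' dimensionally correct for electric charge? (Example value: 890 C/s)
No

electric charge has SI base units: A * s
C/s does NOT reduce to A * s; a valid unit for electric charge would be e.g. C.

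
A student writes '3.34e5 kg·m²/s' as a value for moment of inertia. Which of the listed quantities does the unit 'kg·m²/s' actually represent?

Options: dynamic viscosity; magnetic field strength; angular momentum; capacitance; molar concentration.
angular momentum

moment of inertia should have units dimensionally equivalent to kg * m^2 (e.g. kg·m²).
The given unit 'kg·m²/s' reduces to kg * m^2 / s. Of the listed options, that is the dimensionality of angular momentum.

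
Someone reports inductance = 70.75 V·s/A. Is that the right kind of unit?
Yes

inductance has SI base units: kg * m^2 / (A^2 * s^2)
V·s/A reduces to the same SI base units, so it is a valid unit for inductance.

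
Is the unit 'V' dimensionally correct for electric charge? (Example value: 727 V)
No

electric charge has SI base units: A * s
V does NOT reduce to A * s; a valid unit for electric charge would be e.g. C.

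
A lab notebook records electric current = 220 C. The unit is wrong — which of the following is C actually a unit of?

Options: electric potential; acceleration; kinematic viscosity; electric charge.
electric charge

electric current should have units dimensionally equivalent to A (e.g. A).
The given unit 'C' reduces to A * s. Of the listed options, that is the dimensionality of electric charge.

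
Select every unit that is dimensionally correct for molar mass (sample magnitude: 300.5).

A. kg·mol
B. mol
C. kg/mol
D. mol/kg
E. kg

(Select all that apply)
C

molar mass has SI base units: kg / mol

Checking each option against kg / mol:
  A. kg·mol: ✗ does not match
  B. mol: ✗ does not match
  C. kg/mol: ✓ matches
  D. mol/kg: ✗ does not match
  E. kg: ✗ does not match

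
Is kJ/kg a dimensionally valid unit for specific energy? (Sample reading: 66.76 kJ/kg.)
Yes

specific energy has SI base units: m^2 / s^2
kJ/kg reduces to the same SI base units, so it is a valid unit for specific energy.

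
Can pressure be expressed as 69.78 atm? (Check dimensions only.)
Yes

pressure has SI base units: kg / (m * s^2)
atm reduces to the same SI base units, so it is a valid unit for pressure.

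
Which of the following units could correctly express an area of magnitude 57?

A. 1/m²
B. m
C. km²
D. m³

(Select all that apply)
C

area has SI base units: m^2

Checking each option against m^2:
  A. 1/m²: ✗ does not match
  B. m: ✗ does not match
  C. km²: ✓ matches
  D. m³: ✗ does not match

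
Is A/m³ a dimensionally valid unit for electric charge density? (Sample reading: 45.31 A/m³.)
No

electric charge density has SI base units: A * s / m^3
A/m³ does NOT reduce to A * s / m^3; a valid unit for electric charge density would be e.g. C/m³.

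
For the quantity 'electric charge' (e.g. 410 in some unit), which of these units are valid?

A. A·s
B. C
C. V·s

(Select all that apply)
A, B

electric charge has SI base units: A * s

Checking each option against A * s:
  A. A·s: ✓ matches
  B. C: ✓ matches
  C. V·s: ✗ does not match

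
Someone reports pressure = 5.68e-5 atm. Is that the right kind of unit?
Yes

pressure has SI base units: kg / (m * s^2)
atm reduces to the same SI base units, so it is a valid unit for pressure.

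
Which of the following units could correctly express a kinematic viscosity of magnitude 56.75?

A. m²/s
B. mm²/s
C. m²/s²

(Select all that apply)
A, B

kinematic viscosity has SI base units: m^2 / s

Checking each option against m^2 / s:
  A. m²/s: ✓ matches
  B. mm²/s: ✓ matches
  C. m²/s²: ✗ does not match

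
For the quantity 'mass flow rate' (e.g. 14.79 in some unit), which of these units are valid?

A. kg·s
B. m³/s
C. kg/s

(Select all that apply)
C

mass flow rate has SI base units: kg / s

Checking each option against kg / s:
  A. kg·s: ✗ does not match
  B. m³/s: ✗ does not match
  C. kg/s: ✓ matches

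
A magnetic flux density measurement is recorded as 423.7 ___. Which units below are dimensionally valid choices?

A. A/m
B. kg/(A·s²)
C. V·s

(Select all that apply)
B

magnetic flux density has SI base units: kg / (A * s^2)

Checking each option against kg / (A * s^2):
  A. A/m: ✗ does not match
  B. kg/(A·s²): ✓ matches
  C. V·s: ✗ does not match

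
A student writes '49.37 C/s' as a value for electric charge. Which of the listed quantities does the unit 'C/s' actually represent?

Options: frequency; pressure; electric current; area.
electric current

electric charge should have units dimensionally equivalent to A * s (e.g. C).
The given unit 'C/s' reduces to A. Of the listed options, that is the dimensionality of electric current.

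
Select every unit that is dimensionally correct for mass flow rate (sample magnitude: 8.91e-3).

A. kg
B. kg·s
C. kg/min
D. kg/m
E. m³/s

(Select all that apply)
C

mass flow rate has SI base units: kg / s

Checking each option against kg / s:
  A. kg: ✗ does not match
  B. kg·s: ✗ does not match
  C. kg/min: ✓ matches
  D. kg/m: ✗ does not match
  E. m³/s: ✗ does not match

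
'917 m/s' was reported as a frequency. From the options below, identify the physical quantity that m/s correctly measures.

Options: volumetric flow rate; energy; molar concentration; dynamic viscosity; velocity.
velocity

frequency should have units dimensionally equivalent to 1 / s (e.g. Hz).
The given unit 'm/s' reduces to m / s. Of the listed options, that is the dimensionality of velocity.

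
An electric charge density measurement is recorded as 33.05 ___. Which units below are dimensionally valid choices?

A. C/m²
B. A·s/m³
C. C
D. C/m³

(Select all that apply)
B, D

electric charge density has SI base units: A * s / m^3

Checking each option against A * s / m^3:
  A. C/m²: ✗ does not match
  B. A·s/m³: ✓ matches
  C. C: ✗ does not match
  D. C/m³: ✓ matches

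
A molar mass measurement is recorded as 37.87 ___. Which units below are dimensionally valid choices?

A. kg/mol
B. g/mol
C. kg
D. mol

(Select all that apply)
A, B

molar mass has SI base units: kg / mol

Checking each option against kg / mol:
  A. kg/mol: ✓ matches
  B. g/mol: ✓ matches
  C. kg: ✗ does not match
  D. mol: ✗ does not match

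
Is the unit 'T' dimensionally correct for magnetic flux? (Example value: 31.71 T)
No

magnetic flux has SI base units: kg * m^2 / (A * s^2)
T does NOT reduce to kg * m^2 / (A * s^2); a valid unit for magnetic flux would be e.g. Wb.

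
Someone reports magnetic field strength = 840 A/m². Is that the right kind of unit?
No

magnetic field strength has SI base units: A / m
A/m² does NOT reduce to A / m; a valid unit for magnetic field strength would be e.g. A/m.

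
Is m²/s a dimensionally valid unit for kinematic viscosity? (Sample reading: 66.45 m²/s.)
Yes

kinematic viscosity has SI base units: m^2 / s
m²/s reduces to the same SI base units, so it is a valid unit for kinematic viscosity.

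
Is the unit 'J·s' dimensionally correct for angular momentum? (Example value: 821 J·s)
Yes

angular momentum has SI base units: kg * m^2 / s
J·s reduces to the same SI base units, so it is a valid unit for angular momentum.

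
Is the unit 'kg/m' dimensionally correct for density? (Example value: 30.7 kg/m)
No

density has SI base units: kg / m^3
kg/m does NOT reduce to kg / m^3; a valid unit for density would be e.g. kg/m³.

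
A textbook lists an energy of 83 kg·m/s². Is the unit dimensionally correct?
No

energy has SI base units: kg * m^2 / s^2
kg·m/s² does NOT reduce to kg * m^2 / s^2; a valid unit for energy would be e.g. J.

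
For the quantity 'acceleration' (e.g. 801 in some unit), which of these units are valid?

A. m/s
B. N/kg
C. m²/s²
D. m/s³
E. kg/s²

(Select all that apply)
B

acceleration has SI base units: m / s^2

Checking each option against m / s^2:
  A. m/s: ✗ does not match
  B. N/kg: ✓ matches
  C. m²/s²: ✗ does not match
  D. m/s³: ✗ does not match
  E. kg/s²: ✗ does not match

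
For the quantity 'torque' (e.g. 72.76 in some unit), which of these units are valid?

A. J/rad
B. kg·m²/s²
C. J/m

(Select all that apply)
A, B

torque has SI base units: kg * m^2 / s^2

Checking each option against kg * m^2 / s^2:
  A. J/rad: ✓ matches
  B. kg·m²/s²: ✓ matches
  C. J/m: ✗ does not match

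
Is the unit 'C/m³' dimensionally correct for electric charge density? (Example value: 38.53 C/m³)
Yes

electric charge density has SI base units: A * s / m^3
C/m³ reduces to the same SI base units, so it is a valid unit for electric charge density.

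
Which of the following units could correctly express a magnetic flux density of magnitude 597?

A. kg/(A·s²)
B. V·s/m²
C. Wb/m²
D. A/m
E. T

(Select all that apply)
A, B, C, E

magnetic flux density has SI base units: kg / (A * s^2)

Checking each option against kg / (A * s^2):
  A. kg/(A·s²): ✓ matches
  B. V·s/m²: ✓ matches
  C. Wb/m²: ✓ matches
  D. A/m: ✗ does not match
  E. T: ✓ matches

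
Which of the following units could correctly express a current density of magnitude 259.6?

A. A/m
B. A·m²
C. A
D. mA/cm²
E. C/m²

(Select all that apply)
D

current density has SI base units: A / m^2

Checking each option against A / m^2:
  A. A/m: ✗ does not match
  B. A·m²: ✗ does not match
  C. A: ✗ does not match
  D. mA/cm²: ✓ matches
  E. C/m²: ✗ does not match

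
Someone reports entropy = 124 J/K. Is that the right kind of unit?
Yes

entropy has SI base units: kg * m^2 / (s^2 * K)
J/K reduces to the same SI base units, so it is a valid unit for entropy.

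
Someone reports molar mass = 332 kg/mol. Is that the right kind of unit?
Yes

molar mass has SI base units: kg / mol
kg/mol reduces to the same SI base units, so it is a valid unit for molar mass.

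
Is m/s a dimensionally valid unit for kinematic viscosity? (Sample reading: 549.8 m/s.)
No

kinematic viscosity has SI base units: m^2 / s
m/s does NOT reduce to m^2 / s; a valid unit for kinematic viscosity would be e.g. m²/s.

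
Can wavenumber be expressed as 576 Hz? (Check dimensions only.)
No

wavenumber has SI base units: 1 / m
Hz does NOT reduce to 1 / m; a valid unit for wavenumber would be e.g. 1/m.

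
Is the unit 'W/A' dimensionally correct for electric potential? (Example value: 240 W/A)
Yes

electric potential has SI base units: kg * m^2 / (A * s^3)
W/A reduces to the same SI base units, so it is a valid unit for electric potential.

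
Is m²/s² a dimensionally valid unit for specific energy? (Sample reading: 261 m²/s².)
Yes

specific energy has SI base units: m^2 / s^2
m²/s² reduces to the same SI base units, so it is a valid unit for specific energy.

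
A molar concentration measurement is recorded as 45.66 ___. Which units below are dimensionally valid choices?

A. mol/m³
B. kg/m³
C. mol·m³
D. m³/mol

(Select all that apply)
A

molar concentration has SI base units: mol / m^3

Checking each option against mol / m^3:
  A. mol/m³: ✓ matches
  B. kg/m³: ✗ does not match
  C. mol·m³: ✗ does not match
  D. m³/mol: ✗ does not match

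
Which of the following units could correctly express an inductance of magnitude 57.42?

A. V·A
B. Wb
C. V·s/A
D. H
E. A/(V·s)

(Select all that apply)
C, D

inductance has SI base units: kg * m^2 / (A^2 * s^2)

Checking each option against kg * m^2 / (A^2 * s^2):
  A. V·A: ✗ does not match
  B. Wb: ✗ does not match
  C. V·s/A: ✓ matches
  D. H: ✓ matches
  E. A/(V·s): ✗ does not match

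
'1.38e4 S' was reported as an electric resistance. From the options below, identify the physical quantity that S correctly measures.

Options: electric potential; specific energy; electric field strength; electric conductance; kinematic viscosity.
electric conductance

electric resistance should have units dimensionally equivalent to kg * m^2 / (A^2 * s^3) (e.g. Ω).
The given unit 'S' reduces to A^2 * s^3 / (kg * m^2). Of the listed options, that is the dimensionality of electric conductance.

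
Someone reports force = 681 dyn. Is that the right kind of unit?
Yes

force has SI base units: kg * m / s^2
dyn reduces to the same SI base units, so it is a valid unit for force.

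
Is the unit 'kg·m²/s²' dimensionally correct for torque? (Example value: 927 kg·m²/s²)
Yes

torque has SI base units: kg * m^2 / s^2
kg·m²/s² reduces to the same SI base units, so it is a valid unit for torque.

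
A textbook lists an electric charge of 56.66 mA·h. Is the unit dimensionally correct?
Yes

electric charge has SI base units: A * s
mA·h reduces to the same SI base units, so it is a valid unit for electric charge.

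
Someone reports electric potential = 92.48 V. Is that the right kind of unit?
Yes

electric potential has SI base units: kg * m^2 / (A * s^3)
V reduces to the same SI base units, so it is a valid unit for electric potential.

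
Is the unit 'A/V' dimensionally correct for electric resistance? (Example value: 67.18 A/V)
No

electric resistance has SI base units: kg * m^2 / (A^2 * s^3)
A/V does NOT reduce to kg * m^2 / (A^2 * s^3); a valid unit for electric resistance would be e.g. Ω.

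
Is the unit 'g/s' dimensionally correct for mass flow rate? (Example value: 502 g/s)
Yes

mass flow rate has SI base units: kg / s
g/s reduces to the same SI base units, so it is a valid unit for mass flow rate.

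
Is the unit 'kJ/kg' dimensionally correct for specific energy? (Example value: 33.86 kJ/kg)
Yes

specific energy has SI base units: m^2 / s^2
kJ/kg reduces to the same SI base units, so it is a valid unit for specific energy.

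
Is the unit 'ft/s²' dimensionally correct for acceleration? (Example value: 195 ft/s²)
Yes

acceleration has SI base units: m / s^2
ft/s² reduces to the same SI base units, so it is a valid unit for acceleration.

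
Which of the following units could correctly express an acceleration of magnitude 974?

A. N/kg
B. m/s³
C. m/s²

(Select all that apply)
A, C

acceleration has SI base units: m / s^2

Checking each option against m / s^2:
  A. N/kg: ✓ matches
  B. m/s³: ✗ does not match
  C. m/s²: ✓ matches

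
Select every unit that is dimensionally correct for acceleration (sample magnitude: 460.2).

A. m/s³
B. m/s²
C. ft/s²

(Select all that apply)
B, C

acceleration has SI base units: m / s^2

Checking each option against m / s^2:
  A. m/s³: ✗ does not match
  B. m/s²: ✓ matches
  C. ft/s²: ✓ matches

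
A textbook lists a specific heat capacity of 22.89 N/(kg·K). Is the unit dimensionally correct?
No

specific heat capacity has SI base units: m^2 / (s^2 * K)
N/(kg·K) does NOT reduce to m^2 / (s^2 * K); a valid unit for specific heat capacity would be e.g. J/(kg·K).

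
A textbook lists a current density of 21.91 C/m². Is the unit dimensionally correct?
No

current density has SI base units: A / m^2
C/m² does NOT reduce to A / m^2; a valid unit for current density would be e.g. A/m².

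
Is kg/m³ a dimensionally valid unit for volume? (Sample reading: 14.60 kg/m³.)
No

volume has SI base units: m^3
kg/m³ does NOT reduce to m^3; a valid unit for volume would be e.g. m³.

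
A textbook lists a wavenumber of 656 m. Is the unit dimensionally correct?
No

wavenumber has SI base units: 1 / m
m does NOT reduce to 1 / m; a valid unit for wavenumber would be e.g. 1/m.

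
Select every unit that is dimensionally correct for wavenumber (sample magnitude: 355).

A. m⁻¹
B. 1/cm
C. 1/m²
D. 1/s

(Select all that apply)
A, B

wavenumber has SI base units: 1 / m

Checking each option against 1 / m:
  A. m⁻¹: ✓ matches
  B. 1/cm: ✓ matches
  C. 1/m²: ✗ does not match
  D. 1/s: ✗ does not match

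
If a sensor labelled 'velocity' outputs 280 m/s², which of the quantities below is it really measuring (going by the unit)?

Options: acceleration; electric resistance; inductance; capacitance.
acceleration

velocity should have units dimensionally equivalent to m / s (e.g. m/s).
The given unit 'm/s²' reduces to m / s^2. Of the listed options, that is the dimensionality of acceleration.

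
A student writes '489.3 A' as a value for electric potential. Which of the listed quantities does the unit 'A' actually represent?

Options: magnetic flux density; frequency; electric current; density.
electric current

electric potential should have units dimensionally equivalent to kg * m^2 / (A * s^3) (e.g. V).
The given unit 'A' reduces to A. Of the listed options, that is the dimensionality of electric current.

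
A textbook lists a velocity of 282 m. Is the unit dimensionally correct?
No

velocity has SI base units: m / s
m does NOT reduce to m / s; a valid unit for velocity would be e.g. m/s.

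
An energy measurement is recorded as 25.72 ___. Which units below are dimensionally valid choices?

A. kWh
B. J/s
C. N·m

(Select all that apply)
A, C

energy has SI base units: kg * m^2 / s^2

Checking each option against kg * m^2 / s^2:
  A. kWh: ✓ matches
  B. J/s: ✗ does not match
  C. N·m: ✓ matches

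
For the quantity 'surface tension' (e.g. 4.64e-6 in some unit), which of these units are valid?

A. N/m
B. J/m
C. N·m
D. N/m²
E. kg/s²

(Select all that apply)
A, E

surface tension has SI base units: kg / s^2

Checking each option against kg / s^2:
  A. N/m: ✓ matches
  B. J/m: ✗ does not match
  C. N·m: ✗ does not match
  D. N/m²: ✗ does not match
  E. kg/s²: ✓ matches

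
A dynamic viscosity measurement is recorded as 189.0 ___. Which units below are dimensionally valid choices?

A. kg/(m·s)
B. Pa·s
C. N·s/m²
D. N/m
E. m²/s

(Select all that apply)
A, B, C

dynamic viscosity has SI base units: kg / (m * s)

Checking each option against kg / (m * s):
  A. kg/(m·s): ✓ matches
  B. Pa·s: ✓ matches
  C. N·s/m²: ✓ matches
  D. N/m: ✗ does not match
  E. m²/s: ✗ does not match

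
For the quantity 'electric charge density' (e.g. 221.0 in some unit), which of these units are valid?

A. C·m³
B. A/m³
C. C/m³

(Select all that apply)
C

electric charge density has SI base units: A * s / m^3

Checking each option against A * s / m^3:
  A. C·m³: ✗ does not match
  B. A/m³: ✗ does not match
  C. C/m³: ✓ matches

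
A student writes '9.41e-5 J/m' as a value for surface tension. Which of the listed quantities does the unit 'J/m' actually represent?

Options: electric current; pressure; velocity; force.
force

surface tension should have units dimensionally equivalent to kg / s^2 (e.g. N/m).
The given unit 'J/m' reduces to kg * m / s^2. Of the listed options, that is the dimensionality of force.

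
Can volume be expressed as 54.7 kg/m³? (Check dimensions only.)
No

volume has SI base units: m^3
kg/m³ does NOT reduce to m^3; a valid unit for volume would be e.g. m³.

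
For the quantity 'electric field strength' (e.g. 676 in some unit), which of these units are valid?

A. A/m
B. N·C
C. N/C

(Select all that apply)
C

electric field strength has SI base units: kg * m / (A * s^3)

Checking each option against kg * m / (A * s^3):
  A. A/m: ✗ does not match
  B. N·C: ✗ does not match
  C. N/C: ✓ matches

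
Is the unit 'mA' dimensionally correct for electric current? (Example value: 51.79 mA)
Yes

electric current has SI base units: A
mA reduces to the same SI base units, so it is a valid unit for electric current.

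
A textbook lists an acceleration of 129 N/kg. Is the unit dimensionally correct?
Yes

acceleration has SI base units: m / s^2
N/kg reduces to the same SI base units, so it is a valid unit for acceleration.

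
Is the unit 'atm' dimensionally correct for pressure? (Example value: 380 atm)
Yes

pressure has SI base units: kg / (m * s^2)
atm reduces to the same SI base units, so it is a valid unit for pressure.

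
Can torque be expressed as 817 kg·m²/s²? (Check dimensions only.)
Yes

torque has SI base units: kg * m^2 / s^2
kg·m²/s² reduces to the same SI base units, so it is a valid unit for torque.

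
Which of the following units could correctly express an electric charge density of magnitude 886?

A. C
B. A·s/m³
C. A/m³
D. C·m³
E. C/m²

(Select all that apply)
B

electric charge density has SI base units: A * s / m^3

Checking each option against A * s / m^3:
  A. C: ✗ does not match
  B. A·s/m³: ✓ matches
  C. A/m³: ✗ does not match
  D. C·m³: ✗ does not match
  E. C/m²: ✗ does not match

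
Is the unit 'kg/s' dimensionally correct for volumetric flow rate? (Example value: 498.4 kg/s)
No

volumetric flow rate has SI base units: m^3 / s
kg/s does NOT reduce to m^3 / s; a valid unit for volumetric flow rate would be e.g. m³/s.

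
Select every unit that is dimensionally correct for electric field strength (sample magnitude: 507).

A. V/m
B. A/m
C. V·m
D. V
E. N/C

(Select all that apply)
A, E

electric field strength has SI base units: kg * m / (A * s^3)

Checking each option against kg * m / (A * s^3):
  A. V/m: ✓ matches
  B. A/m: ✗ does not match
  C. V·m: ✗ does not match
  D. V: ✗ does not match
  E. N/C: ✓ matches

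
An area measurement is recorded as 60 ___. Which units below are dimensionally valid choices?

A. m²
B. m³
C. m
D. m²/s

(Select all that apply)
A

area has SI base units: m^2

Checking each option against m^2:
  A. m²: ✓ matches
  B. m³: ✗ does not match
  C. m: ✗ does not match
  D. m²/s: ✗ does not match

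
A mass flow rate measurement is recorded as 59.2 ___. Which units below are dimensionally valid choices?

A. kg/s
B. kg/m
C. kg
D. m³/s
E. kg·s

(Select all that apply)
A

mass flow rate has SI base units: kg / s

Checking each option against kg / s:
  A. kg/s: ✓ matches
  B. kg/m: ✗ does not match
  C. kg: ✗ does not match
  D. m³/s: ✗ does not match
  E. kg·s: ✗ does not match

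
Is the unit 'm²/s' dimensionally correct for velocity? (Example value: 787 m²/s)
No

velocity has SI base units: m / s
m²/s does NOT reduce to m / s; a valid unit for velocity would be e.g. m/s.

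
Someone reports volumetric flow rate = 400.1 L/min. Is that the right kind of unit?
Yes

volumetric flow rate has SI base units: m^3 / s
L/min reduces to the same SI base units, so it is a valid unit for volumetric flow rate.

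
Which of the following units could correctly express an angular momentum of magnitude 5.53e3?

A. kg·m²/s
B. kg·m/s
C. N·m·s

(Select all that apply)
A, C

angular momentum has SI base units: kg * m^2 / s

Checking each option against kg * m^2 / s:
  A. kg·m²/s: ✓ matches
  B. kg·m/s: ✗ does not match
  C. N·m·s: ✓ matches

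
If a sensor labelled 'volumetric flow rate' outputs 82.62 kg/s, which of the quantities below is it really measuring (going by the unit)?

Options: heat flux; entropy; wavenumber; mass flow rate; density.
mass flow rate

volumetric flow rate should have units dimensionally equivalent to m^3 / s (e.g. m³/s).
The given unit 'kg/s' reduces to kg / s. Of the listed options, that is the dimensionality of mass flow rate.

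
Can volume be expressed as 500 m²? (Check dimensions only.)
No

volume has SI base units: m^3
m² does NOT reduce to m^3; a valid unit for volume would be e.g. m³.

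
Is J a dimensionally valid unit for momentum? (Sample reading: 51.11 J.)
No

momentum has SI base units: kg * m / s
J does NOT reduce to kg * m / s; a valid unit for momentum would be e.g. kg·m/s.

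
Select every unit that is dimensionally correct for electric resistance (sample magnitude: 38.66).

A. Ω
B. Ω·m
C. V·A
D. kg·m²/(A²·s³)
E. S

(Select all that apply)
A, D

electric resistance has SI base units: kg * m^2 / (A^2 * s^3)

Checking each option against kg * m^2 / (A^2 * s^3):
  A. Ω: ✓ matches
  B. Ω·m: ✗ does not match
  C. V·A: ✗ does not match
  D. kg·m²/(A²·s³): ✓ matches
  E. S: ✗ does not match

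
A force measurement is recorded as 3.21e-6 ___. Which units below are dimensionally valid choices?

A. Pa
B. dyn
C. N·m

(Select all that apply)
B

force has SI base units: kg * m / s^2

Checking each option against kg * m / s^2:
  A. Pa: ✗ does not match
  B. dyn: ✓ matches
  C. N·m: ✗ does not match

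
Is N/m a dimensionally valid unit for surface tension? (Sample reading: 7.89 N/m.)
Yes

surface tension has SI base units: kg / s^2
N/m reduces to the same SI base units, so it is a valid unit for surface tension.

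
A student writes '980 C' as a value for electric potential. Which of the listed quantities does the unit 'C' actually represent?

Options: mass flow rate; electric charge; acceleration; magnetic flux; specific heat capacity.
electric charge

electric potential should have units dimensionally equivalent to kg * m^2 / (A * s^3) (e.g. V).
The given unit 'C' reduces to A * s. Of the listed options, that is the dimensionality of electric charge.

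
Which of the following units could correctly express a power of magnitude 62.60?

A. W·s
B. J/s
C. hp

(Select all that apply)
B, C

power has SI base units: kg * m^2 / s^3

Checking each option against kg * m^2 / s^3:
  A. W·s: ✗ does not match
  B. J/s: ✓ matches
  C. hp: ✓ matches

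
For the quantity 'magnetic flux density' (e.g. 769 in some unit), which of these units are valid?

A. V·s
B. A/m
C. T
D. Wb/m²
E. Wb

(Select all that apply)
C, D

magnetic flux density has SI base units: kg / (A * s^2)

Checking each option against kg / (A * s^2):
  A. V·s: ✗ does not match
  B. A/m: ✗ does not match
  C. T: ✓ matches
  D. Wb/m²: ✓ matches
  E. Wb: ✗ does not match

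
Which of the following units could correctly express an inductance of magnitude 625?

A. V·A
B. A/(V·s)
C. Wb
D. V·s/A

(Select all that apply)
D

inductance has SI base units: kg * m^2 / (A^2 * s^2)

Checking each option against kg * m^2 / (A^2 * s^2):
  A. V·A: ✗ does not match
  B. A/(V·s): ✗ does not match
  C. Wb: ✗ does not match
  D. V·s/A: ✓ matches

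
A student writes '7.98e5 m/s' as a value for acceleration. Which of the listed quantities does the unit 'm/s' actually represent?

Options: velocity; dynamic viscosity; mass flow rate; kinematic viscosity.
velocity

acceleration should have units dimensionally equivalent to m / s^2 (e.g. m/s²).
The given unit 'm/s' reduces to m / s. Of the listed options, that is the dimensionality of velocity.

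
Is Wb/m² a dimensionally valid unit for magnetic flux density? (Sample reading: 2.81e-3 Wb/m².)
Yes

magnetic flux density has SI base units: kg / (A * s^2)
Wb/m² reduces to the same SI base units, so it is a valid unit for magnetic flux density.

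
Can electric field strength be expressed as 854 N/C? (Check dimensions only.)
Yes

electric field strength has SI base units: kg * m / (A * s^3)
N/C reduces to the same SI base units, so it is a valid unit for electric field strength.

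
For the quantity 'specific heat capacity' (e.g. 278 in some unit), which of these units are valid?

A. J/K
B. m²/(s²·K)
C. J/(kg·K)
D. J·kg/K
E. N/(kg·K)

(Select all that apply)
B, C

specific heat capacity has SI base units: m^2 / (s^2 * K)

Checking each option against m^2 / (s^2 * K):
  A. J/K: ✗ does not match
  B. m²/(s²·K): ✓ matches
  C. J/(kg·K): ✓ matches
  D. J·kg/K: ✗ does not match
  E. N/(kg·K): ✗ does not match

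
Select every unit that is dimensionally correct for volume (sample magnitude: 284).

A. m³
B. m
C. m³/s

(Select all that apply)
A

volume has SI base units: m^3

Checking each option against m^3:
  A. m³: ✓ matches
  B. m: ✗ does not match
  C. m³/s: ✗ does not match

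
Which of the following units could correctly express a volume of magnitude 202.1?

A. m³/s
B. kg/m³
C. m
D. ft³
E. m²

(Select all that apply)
D

volume has SI base units: m^3

Checking each option against m^3:
  A. m³/s: ✗ does not match
  B. kg/m³: ✗ does not match
  C. m: ✗ does not match
  D. ft³: ✓ matches
  E. m²: ✗ does not match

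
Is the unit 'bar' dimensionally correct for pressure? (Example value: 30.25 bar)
Yes

pressure has SI base units: kg / (m * s^2)
bar reduces to the same SI base units, so it is a valid unit for pressure.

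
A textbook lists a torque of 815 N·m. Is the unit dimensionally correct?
Yes

torque has SI base units: kg * m^2 / s^2
N·m reduces to the same SI base units, so it is a valid unit for torque.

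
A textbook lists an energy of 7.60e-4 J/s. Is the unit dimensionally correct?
No

energy has SI base units: kg * m^2 / s^2
J/s does NOT reduce to kg * m^2 / s^2; a valid unit for energy would be e.g. J.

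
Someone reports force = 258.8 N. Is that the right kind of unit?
Yes

force has SI base units: kg * m / s^2
N reduces to the same SI base units, so it is a valid unit for force.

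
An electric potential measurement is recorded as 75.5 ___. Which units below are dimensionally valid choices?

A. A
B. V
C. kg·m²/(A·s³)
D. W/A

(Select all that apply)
B, C, D

electric potential has SI base units: kg * m^2 / (A * s^3)

Checking each option against kg * m^2 / (A * s^3):
  A. A: ✗ does not match
  B. V: ✓ matches
  C. kg·m²/(A·s³): ✓ matches
  D. W/A: ✓ matches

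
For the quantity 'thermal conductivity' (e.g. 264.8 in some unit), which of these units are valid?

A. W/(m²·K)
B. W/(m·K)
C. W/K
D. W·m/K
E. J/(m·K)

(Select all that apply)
B

thermal conductivity has SI base units: kg * m / (s^3 * K)

Checking each option against kg * m / (s^3 * K):
  A. W/(m²·K): ✗ does not match
  B. W/(m·K): ✓ matches
  C. W/K: ✗ does not match
  D. W·m/K: ✗ does not match
  E. J/(m·K): ✗ does not match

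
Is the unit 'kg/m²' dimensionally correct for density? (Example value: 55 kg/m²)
No

density has SI base units: kg / m^3
kg/m² does NOT reduce to kg / m^3; a valid unit for density would be e.g. kg/m³.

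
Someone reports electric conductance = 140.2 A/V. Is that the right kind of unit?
Yes

electric conductance has SI base units: A^2 * s^3 / (kg * m^2)
A/V reduces to the same SI base units, so it is a valid unit for electric conductance.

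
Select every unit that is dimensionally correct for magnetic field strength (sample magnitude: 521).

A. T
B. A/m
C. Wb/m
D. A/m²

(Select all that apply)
B

magnetic field strength has SI base units: A / m

Checking each option against A / m:
  A. T: ✗ does not match
  B. A/m: ✓ matches
  C. Wb/m: ✗ does not match
  D. A/m²: ✗ does not match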